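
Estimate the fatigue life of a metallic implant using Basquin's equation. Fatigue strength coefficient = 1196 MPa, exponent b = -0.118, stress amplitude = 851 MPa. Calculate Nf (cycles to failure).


sigma_a = sigma_f' * (2Nf)^b
2Nf = (sigma_a/sigma_f')^(1/b)
2Nf = (851/1196)^(1/-0.118)
2Nf = 17.887766
Nf = 8.944


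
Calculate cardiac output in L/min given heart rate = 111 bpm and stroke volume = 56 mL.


CO = HR * SV
CO = 111 * 56 / 1000
CO = 6.216 L/min


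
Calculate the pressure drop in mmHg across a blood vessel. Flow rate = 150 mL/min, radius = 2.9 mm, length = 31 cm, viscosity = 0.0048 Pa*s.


dP = 8*mu*L*Q / (pi*r^4)
Q = 150 mL/min = 2.5e-06 m^3/s
dP = 133.934 Pa = 133.934 / 133.322 mmHg = 1.005 mmHg


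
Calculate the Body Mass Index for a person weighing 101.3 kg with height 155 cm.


BMI = weight / height^2
height = 155 cm = 1.55 m
BMI = 101.3 / 1.55^2
BMI = 42.16 kg/m^2


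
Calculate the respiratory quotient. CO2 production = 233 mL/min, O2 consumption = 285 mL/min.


RQ = VCO2 / VO2
RQ = 233 / 285
RQ = 0.8175


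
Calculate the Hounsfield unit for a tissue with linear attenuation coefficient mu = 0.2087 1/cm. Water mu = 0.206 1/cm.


HU = ((mu_tissue - mu_water) / mu_water) * 1000
HU = ((0.2087 - 0.206) / 0.206) * 1000
HU = 13.11


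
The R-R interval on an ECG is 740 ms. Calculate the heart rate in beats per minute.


HR = 60 / RR_interval(s)
RR = 740 ms = 0.74 s
HR = 60 / 0.74 = 81.08 bpm


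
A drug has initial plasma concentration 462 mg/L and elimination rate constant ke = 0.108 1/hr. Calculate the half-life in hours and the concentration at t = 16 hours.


t_half = ln(2) / ke = 0.693147 / 0.108 = 6.418 hr
C(t) = C0 * exp(-ke*t) = 462 * exp(-0.108*16)
C(16) = 82.07 mg/L


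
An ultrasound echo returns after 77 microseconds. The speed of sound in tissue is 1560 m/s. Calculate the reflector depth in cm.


depth = c * t / 2
t = 77 us = 7.7000e-05 s
depth = 1560 * 7.7000e-05 / 2
depth = 0.06006 m = 6.006 cm


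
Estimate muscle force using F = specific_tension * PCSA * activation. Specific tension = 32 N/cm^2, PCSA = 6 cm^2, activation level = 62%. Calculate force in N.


F = sigma * PCSA * activation
F = 32 * 6 * 0.62
F = 119 N


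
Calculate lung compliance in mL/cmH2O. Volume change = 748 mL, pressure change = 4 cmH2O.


C = dV / dP
C = 748 / 4
C = 187 mL/cmH2O


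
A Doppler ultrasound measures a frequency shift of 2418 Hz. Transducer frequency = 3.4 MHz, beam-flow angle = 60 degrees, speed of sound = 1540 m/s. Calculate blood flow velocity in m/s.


v = fd * c / (2 * f0 * cos(theta))
v = 2418 * 1540 / (2 * 3.4000e+06 * cos(60))
v = 1.095 m/s


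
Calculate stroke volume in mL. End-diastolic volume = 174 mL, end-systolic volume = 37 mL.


SV = EDV - ESV
SV = 174 - 37
SV = 137 mL


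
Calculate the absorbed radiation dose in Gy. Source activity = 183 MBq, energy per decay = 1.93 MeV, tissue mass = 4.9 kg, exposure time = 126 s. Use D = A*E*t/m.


A = 183 MBq = 1.8300e+08 Bq
E = 1.93 MeV = 3.09186e-13 J
D = A*E*t/m = 1.8300e+08*3.09186e-13*126/4.9
D = 0.001455 Gy


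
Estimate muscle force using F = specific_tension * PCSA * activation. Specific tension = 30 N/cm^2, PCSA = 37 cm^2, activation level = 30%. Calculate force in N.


F = sigma * PCSA * activation
F = 30 * 37 * 0.3
F = 333 N


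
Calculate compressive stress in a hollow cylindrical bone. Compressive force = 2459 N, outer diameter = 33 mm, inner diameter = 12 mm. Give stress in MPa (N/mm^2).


A = pi*(r_o^2 - r_i^2)
r_o = 16.5 mm, r_i = 6 mm
A = 742.201 mm^2
sigma = F/A = 2459 / 742.201
sigma = 3.313 MPa


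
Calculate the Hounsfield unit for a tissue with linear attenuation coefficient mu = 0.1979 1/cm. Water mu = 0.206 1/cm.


HU = ((mu_tissue - mu_water) / mu_water) * 1000
HU = ((0.1979 - 0.206) / 0.206) * 1000
HU = -39.32


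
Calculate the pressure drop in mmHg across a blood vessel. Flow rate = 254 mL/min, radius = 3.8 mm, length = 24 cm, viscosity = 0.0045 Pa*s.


dP = 8*mu*L*Q / (pi*r^4)
Q = 254 mL/min = 4.23333e-06 m^3/s
dP = 55.8357 Pa = 55.8357 / 133.322 mmHg = 0.4188 mmHg


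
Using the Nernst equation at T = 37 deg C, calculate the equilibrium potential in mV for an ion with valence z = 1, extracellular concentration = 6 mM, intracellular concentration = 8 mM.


E = (RT/(zF)) * ln(C_out/C_in)
T = 37 + 273.15 = 310.15 K
E = (8.314 * 310.15 / (1 * 96485)) * ln(6/8)
E = -7.688 mV


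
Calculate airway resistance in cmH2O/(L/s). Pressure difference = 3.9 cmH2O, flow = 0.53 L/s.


R = dP / flow
R = 3.9 / 0.53
R = 7.358 cmH2O/(L/s)


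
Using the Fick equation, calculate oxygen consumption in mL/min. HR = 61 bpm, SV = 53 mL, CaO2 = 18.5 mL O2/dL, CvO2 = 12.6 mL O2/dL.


CO = HR*SV = 61*53/1000 = 3.233 L/min
a-v O2 diff = 18.5 - 12.6 = 5.9 mL/dL
VO2 = CO * (CaO2-CvO2) * 10 dL/L
VO2 = 3.233 * 5.9 * 10
VO2 = 190.7 mL/min


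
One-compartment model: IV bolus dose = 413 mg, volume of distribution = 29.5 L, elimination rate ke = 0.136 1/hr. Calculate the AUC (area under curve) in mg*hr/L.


C0 = Dose/Vd = 413/29.5 = 14 mg/L
AUC = C0/ke = 14/0.136
AUC = 102.9 mg*hr/L


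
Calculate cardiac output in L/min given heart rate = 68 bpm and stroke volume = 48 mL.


CO = HR * SV
CO = 68 * 48 / 1000
CO = 3.264 L/min


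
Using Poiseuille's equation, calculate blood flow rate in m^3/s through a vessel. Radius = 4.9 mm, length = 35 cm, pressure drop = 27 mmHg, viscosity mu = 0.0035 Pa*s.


Q = pi*r^4*dP / (8*mu*L)
r = 0.0049 m, L = 0.35 m
dP = 27 mmHg = 3599.694 Pa
Q = 6.6523e-04 m^3/s


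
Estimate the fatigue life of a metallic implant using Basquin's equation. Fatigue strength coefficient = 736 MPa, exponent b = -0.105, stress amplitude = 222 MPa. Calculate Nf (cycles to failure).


sigma_a = sigma_f' * (2Nf)^b
2Nf = (sigma_a/sigma_f')^(1/b)
2Nf = (222/736)^(1/-0.105)
2Nf = 90652.425
Nf = 4.533e+04


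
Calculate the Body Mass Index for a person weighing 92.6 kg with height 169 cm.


BMI = weight / height^2
height = 169 cm = 1.69 m
BMI = 92.6 / 1.69^2
BMI = 32.42 kg/m^2


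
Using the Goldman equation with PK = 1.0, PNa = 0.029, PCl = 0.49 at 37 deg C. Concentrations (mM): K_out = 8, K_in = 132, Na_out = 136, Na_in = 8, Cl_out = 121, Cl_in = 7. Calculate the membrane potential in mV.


Vm = (RT/F)*ln((PK*Ko + PNa*Nao + PCl*Cli)/(PK*Ki + PNa*Nai + PCl*Clo))
Numer = 15.374, Denom = 191.522
Vm = -67.41 mV


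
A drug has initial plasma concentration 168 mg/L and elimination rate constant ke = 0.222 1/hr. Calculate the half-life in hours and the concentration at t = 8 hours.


t_half = ln(2) / ke = 0.693147 / 0.222 = 3.122 hr
C(t) = C0 * exp(-ke*t) = 168 * exp(-0.222*8)
C(8) = 28.44 mg/L


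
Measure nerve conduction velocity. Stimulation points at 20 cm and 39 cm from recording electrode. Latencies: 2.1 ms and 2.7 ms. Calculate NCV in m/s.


Distance = (39 - 20) / 100 = 0.19 m
dt = (2.7 - 2.1) / 1000 = 6.0000e-04 s
NCV = dist / dt = 316.7 m/s


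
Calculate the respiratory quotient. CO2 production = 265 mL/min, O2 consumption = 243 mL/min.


RQ = VCO2 / VO2
RQ = 265 / 243
RQ = 1.091


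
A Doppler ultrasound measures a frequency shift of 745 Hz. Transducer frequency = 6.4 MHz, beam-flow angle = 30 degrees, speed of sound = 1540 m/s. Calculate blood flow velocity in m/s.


v = fd * c / (2 * f0 * cos(theta))
v = 745 * 1540 / (2 * 6.4000e+06 * cos(30))
v = 0.1035 m/s


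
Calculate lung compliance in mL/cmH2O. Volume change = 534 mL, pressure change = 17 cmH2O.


C = dV / dP
C = 534 / 17
C = 31.41 mL/cmH2O


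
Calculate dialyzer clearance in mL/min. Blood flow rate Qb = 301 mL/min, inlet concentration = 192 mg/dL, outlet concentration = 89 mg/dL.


K = Qb * (Cb_in - Cb_out) / Cb_in
K = 301 * (192 - 89) / 192
K = 161.5 mL/min


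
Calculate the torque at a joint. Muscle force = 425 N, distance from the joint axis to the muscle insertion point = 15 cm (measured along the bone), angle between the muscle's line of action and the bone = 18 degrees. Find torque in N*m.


Torque = F * d * sin(theta)   (moment arm = d*sin(theta))
d = 15 cm = 0.15 m
Torque = 425 * 0.15 * sin(18)
Torque = 19.7 N*m


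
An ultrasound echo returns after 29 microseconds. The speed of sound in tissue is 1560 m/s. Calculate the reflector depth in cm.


depth = c * t / 2
t = 29 us = 2.9000e-05 s
depth = 1560 * 2.9000e-05 / 2
depth = 0.02262 m = 2.262 cm


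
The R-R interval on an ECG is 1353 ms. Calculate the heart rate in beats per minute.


HR = 60 / RR_interval(s)
RR = 1353 ms = 1.353 s
HR = 60 / 1.353 = 44.35 bpm


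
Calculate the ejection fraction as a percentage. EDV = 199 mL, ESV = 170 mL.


SV = EDV - ESV = 199 - 170 = 29 mL
EF = SV/EDV * 100 = 29/199 * 100
EF = 14.57%


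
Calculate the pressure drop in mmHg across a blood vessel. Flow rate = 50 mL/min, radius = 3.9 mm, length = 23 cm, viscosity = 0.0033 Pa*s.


dP = 8*mu*L*Q / (pi*r^4)
Q = 50 mL/min = 8.33333e-07 m^3/s
dP = 6.96213 Pa = 6.96213 / 133.322 mmHg = 0.05222 mmHg


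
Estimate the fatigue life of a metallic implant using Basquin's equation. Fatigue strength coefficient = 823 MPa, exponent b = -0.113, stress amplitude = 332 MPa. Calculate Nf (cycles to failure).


sigma_a = sigma_f' * (2Nf)^b
2Nf = (sigma_a/sigma_f')^(1/b)
2Nf = (332/823)^(1/-0.113)
2Nf = 3083.4865
Nf = 1542


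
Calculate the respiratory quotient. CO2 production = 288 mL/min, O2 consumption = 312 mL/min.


RQ = VCO2 / VO2
RQ = 288 / 312
RQ = 0.9231


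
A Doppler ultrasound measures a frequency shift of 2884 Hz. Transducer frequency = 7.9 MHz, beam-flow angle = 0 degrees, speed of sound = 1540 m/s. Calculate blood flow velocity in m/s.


v = fd * c / (2 * f0 * cos(theta))
v = 2884 * 1540 / (2 * 7.9000e+06 * cos(0))
v = 0.2811 m/s


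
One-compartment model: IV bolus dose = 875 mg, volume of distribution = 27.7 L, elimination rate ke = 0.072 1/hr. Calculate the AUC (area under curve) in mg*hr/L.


C0 = Dose/Vd = 875/27.7 = 31.5884 mg/L
AUC = C0/ke = 31.5884/0.072
AUC = 438.7 mg*hr/L


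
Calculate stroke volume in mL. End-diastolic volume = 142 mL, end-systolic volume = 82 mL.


SV = EDV - ESV
SV = 142 - 82
SV = 60 mL


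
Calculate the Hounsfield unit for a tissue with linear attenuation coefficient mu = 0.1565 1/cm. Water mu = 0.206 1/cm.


HU = ((mu_tissue - mu_water) / mu_water) * 1000
HU = ((0.1565 - 0.206) / 0.206) * 1000
HU = -240.3


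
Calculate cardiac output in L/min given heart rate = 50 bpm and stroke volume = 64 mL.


CO = HR * SV
CO = 50 * 64 / 1000
CO = 3.2 L/min


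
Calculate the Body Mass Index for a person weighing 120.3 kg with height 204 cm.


BMI = weight / height^2
height = 204 cm = 2.04 m
BMI = 120.3 / 2.04^2
BMI = 28.91 kg/m^2


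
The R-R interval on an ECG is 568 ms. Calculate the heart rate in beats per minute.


HR = 60 / RR_interval(s)
RR = 568 ms = 0.568 s
HR = 60 / 0.568 = 105.6 bpm


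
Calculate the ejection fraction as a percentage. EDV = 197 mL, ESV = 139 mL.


SV = EDV - ESV = 197 - 139 = 58 mL
EF = SV/EDV * 100 = 58/197 * 100
EF = 29.44%


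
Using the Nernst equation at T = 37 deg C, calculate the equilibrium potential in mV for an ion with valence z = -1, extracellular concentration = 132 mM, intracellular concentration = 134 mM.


E = (RT/(zF)) * ln(C_out/C_in)
T = 37 + 273.15 = 310.15 K
E = (8.314 * 310.15 / (-1 * 96485)) * ln(132/134)
E = 0.4019 mV


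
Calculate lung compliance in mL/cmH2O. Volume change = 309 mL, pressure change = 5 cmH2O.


C = dV / dP
C = 309 / 5
C = 61.8 mL/cmH2O


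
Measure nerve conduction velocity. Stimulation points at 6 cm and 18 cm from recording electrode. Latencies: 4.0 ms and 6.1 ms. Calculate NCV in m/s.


Distance = (18 - 6) / 100 = 0.12 m
dt = (6.1 - 4.0) / 1000 = 0.0021 s
NCV = dist / dt = 57.14 m/s


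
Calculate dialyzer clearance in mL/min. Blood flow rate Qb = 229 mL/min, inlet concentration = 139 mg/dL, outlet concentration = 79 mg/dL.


K = Qb * (Cb_in - Cb_out) / Cb_in
K = 229 * (139 - 79) / 139
K = 98.85 mL/min


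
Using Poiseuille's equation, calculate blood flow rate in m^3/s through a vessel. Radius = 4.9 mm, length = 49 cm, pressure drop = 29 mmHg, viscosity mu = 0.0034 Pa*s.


Q = pi*r^4*dP / (8*mu*L)
r = 0.0049 m, L = 0.49 m
dP = 29 mmHg = 3866.338 Pa
Q = 5.2537e-04 m^3/s


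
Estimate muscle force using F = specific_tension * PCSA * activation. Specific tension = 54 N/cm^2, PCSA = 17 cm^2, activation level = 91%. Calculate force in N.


F = sigma * PCSA * activation
F = 54 * 17 * 0.91
F = 835.4 N


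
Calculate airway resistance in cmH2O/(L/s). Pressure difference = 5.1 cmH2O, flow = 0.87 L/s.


R = dP / flow
R = 5.1 / 0.87
R = 5.862 cmH2O/(L/s)


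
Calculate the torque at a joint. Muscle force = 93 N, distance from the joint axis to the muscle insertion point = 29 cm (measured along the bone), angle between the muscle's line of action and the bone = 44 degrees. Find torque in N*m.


Torque = F * d * sin(theta)   (moment arm = d*sin(theta))
d = 29 cm = 0.29 m
Torque = 93 * 0.29 * sin(44)
Torque = 18.73 N*m


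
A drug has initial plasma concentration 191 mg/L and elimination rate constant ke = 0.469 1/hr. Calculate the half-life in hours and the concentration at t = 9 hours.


t_half = ln(2) / ke = 0.693147 / 0.469 = 1.478 hr
C(t) = C0 * exp(-ke*t) = 191 * exp(-0.469*9)
C(9) = 2.805 mg/L


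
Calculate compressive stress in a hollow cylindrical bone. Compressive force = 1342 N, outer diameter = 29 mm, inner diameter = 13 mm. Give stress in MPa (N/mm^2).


A = pi*(r_o^2 - r_i^2)
r_o = 14.5 mm, r_i = 6.5 mm
A = 527.788 mm^2
sigma = F/A = 1342 / 527.788
sigma = 2.543 MPa


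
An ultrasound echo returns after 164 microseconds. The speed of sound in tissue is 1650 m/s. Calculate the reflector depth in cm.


depth = c * t / 2
t = 164 us = 1.6400e-04 s
depth = 1650 * 1.6400e-04 / 2
depth = 0.1353 m = 13.53 cm


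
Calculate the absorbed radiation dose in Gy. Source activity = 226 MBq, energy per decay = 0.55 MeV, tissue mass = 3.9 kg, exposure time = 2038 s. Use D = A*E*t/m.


A = 226 MBq = 2.2600e+08 Bq
E = 0.55 MeV = 8.811e-14 J
D = A*E*t/m = 2.2600e+08*8.811e-14*2038/3.9
D = 0.01041 Gy


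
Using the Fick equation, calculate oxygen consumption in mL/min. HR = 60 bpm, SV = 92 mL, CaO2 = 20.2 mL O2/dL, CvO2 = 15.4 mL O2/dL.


CO = HR*SV = 60*92/1000 = 5.52 L/min
a-v O2 diff = 20.2 - 15.4 = 4.8 mL/dL
VO2 = CO * (CaO2-CvO2) * 10 dL/L
VO2 = 5.52 * 4.8 * 10
VO2 = 265 mL/min


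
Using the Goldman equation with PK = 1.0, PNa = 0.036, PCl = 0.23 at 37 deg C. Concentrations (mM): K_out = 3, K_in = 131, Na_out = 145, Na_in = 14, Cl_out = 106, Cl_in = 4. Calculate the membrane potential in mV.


Vm = (RT/F)*ln((PK*Ko + PNa*Nao + PCl*Cli)/(PK*Ki + PNa*Nai + PCl*Clo))
Numer = 9.14, Denom = 155.884
Vm = -75.8 mV


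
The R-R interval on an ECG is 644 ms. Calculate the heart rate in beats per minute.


HR = 60 / RR_interval(s)
RR = 644 ms = 0.644 s
HR = 60 / 0.644 = 93.17 bpm


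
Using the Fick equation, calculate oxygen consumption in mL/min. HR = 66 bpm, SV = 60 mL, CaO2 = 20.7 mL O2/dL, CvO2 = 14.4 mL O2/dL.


CO = HR*SV = 66*60/1000 = 3.96 L/min
a-v O2 diff = 20.7 - 14.4 = 6.3 mL/dL
VO2 = CO * (CaO2-CvO2) * 10 dL/L
VO2 = 3.96 * 6.3 * 10
VO2 = 249.5 mL/min


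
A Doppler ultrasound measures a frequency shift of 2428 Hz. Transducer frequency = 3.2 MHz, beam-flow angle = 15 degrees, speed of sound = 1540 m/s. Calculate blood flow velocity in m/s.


v = fd * c / (2 * f0 * cos(theta))
v = 2428 * 1540 / (2 * 3.2000e+06 * cos(15))
v = 0.6048 m/s


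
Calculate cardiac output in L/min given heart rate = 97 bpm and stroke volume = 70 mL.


CO = HR * SV
CO = 97 * 70 / 1000
CO = 6.79 L/min


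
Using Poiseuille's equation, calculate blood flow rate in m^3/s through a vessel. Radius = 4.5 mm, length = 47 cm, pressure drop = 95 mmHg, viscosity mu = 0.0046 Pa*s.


Q = pi*r^4*dP / (8*mu*L)
r = 0.0045 m, L = 0.47 m
dP = 95 mmHg = 12665.59 Pa
Q = 9.4336e-04 m^3/s


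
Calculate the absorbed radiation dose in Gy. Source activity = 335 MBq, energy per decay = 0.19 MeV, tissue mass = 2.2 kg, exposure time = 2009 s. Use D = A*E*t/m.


A = 335 MBq = 3.3500e+08 Bq
E = 0.19 MeV = 3.0438e-14 J
D = A*E*t/m = 3.3500e+08*3.0438e-14*2009/2.2
D = 0.009311 Gy


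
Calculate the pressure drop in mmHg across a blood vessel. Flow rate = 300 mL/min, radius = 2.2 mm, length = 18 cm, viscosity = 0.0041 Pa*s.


dP = 8*mu*L*Q / (pi*r^4)
Q = 300 mL/min = 5e-06 m^3/s
dP = 401.121 Pa = 401.121 / 133.322 mmHg = 3.009 mmHg


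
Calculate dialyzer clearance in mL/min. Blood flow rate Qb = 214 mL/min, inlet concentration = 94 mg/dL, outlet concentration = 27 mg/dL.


K = Qb * (Cb_in - Cb_out) / Cb_in
K = 214 * (94 - 27) / 94
K = 152.5 mL/min


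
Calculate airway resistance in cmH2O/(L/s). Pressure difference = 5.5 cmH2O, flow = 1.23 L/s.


R = dP / flow
R = 5.5 / 1.23
R = 4.472 cmH2O/(L/s)


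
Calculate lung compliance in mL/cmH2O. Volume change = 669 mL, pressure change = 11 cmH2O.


C = dV / dP
C = 669 / 11
C = 60.82 mL/cmH2O


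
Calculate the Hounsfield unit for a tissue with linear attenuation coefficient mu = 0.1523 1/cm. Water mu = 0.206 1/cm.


HU = ((mu_tissue - mu_water) / mu_water) * 1000
HU = ((0.1523 - 0.206) / 0.206) * 1000
HU = -260.7


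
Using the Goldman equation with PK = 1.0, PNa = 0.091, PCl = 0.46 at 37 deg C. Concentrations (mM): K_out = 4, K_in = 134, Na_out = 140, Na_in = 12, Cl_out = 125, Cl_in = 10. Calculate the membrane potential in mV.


Vm = (RT/F)*ln((PK*Ko + PNa*Nao + PCl*Cli)/(PK*Ki + PNa*Nai + PCl*Clo))
Numer = 21.34, Denom = 192.592
Vm = -58.8 mV


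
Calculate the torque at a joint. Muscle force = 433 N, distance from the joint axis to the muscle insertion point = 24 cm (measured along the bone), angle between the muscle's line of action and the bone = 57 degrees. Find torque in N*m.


Torque = F * d * sin(theta)   (moment arm = d*sin(theta))
d = 24 cm = 0.24 m
Torque = 433 * 0.24 * sin(57)
Torque = 87.15 N*m


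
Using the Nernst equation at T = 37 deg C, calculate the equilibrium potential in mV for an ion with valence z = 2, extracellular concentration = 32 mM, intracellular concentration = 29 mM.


E = (RT/(zF)) * ln(C_out/C_in)
T = 37 + 273.15 = 310.15 K
E = (8.314 * 310.15 / (2 * 96485)) * ln(32/29)
E = 1.315 mV


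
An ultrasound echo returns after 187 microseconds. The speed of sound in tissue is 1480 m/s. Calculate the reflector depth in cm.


depth = c * t / 2
t = 187 us = 1.8700e-04 s
depth = 1480 * 1.8700e-04 / 2
depth = 0.13838 m = 13.838 cm


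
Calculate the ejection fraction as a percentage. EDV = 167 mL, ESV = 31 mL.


SV = EDV - ESV = 167 - 31 = 136 mL
EF = SV/EDV * 100 = 136/167 * 100
EF = 81.44%


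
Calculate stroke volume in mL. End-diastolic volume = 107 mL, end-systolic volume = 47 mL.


SV = EDV - ESV
SV = 107 - 47
SV = 60 mL


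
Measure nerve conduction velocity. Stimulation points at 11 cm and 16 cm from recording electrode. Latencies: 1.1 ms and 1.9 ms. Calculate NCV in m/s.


Distance = (16 - 11) / 100 = 0.05 m
dt = (1.9 - 1.1) / 1000 = 8.0000e-04 s
NCV = dist / dt = 62.5 m/s


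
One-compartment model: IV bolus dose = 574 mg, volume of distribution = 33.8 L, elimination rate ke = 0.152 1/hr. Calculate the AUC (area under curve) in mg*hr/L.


C0 = Dose/Vd = 574/33.8 = 16.9822 mg/L
AUC = C0/ke = 16.9822/0.152
AUC = 111.7 mg*hr/L


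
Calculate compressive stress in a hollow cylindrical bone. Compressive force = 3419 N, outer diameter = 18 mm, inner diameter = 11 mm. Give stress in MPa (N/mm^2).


A = pi*(r_o^2 - r_i^2)
r_o = 9 mm, r_i = 5.5 mm
A = 159.436 mm^2
sigma = F/A = 3419 / 159.436
sigma = 21.44 MPa


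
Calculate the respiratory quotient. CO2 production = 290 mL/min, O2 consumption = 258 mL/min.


RQ = VCO2 / VO2
RQ = 290 / 258
RQ = 1.124


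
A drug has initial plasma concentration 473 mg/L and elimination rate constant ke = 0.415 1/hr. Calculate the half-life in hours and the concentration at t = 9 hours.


t_half = ln(2) / ke = 0.693147 / 0.415 = 1.67 hr
C(t) = C0 * exp(-ke*t) = 473 * exp(-0.415*9)
C(9) = 11.29 mg/L


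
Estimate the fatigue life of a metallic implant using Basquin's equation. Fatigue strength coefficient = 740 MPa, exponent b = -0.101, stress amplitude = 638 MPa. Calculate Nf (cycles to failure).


sigma_a = sigma_f' * (2Nf)^b
2Nf = (sigma_a/sigma_f')^(1/b)
2Nf = (638/740)^(1/-0.101)
2Nf = 4.3424325
Nf = 2.171


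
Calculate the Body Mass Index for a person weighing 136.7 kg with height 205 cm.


BMI = weight / height^2
height = 205 cm = 2.05 m
BMI = 136.7 / 2.05^2
BMI = 32.53 kg/m^2


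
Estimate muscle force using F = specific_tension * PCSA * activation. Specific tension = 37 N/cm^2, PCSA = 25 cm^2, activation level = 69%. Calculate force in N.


F = sigma * PCSA * activation
F = 37 * 25 * 0.69
F = 638.2 N


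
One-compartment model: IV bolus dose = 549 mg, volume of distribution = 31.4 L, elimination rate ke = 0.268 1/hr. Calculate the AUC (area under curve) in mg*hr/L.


C0 = Dose/Vd = 549/31.4 = 17.4841 mg/L
AUC = C0/ke = 17.4841/0.268
AUC = 65.24 mg*hr/L


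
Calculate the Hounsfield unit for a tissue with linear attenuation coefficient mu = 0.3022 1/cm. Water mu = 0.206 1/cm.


HU = ((mu_tissue - mu_water) / mu_water) * 1000
HU = ((0.3022 - 0.206) / 0.206) * 1000
HU = 467


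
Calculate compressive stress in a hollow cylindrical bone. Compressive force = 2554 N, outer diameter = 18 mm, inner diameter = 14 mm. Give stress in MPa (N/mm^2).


A = pi*(r_o^2 - r_i^2)
r_o = 9 mm, r_i = 7 mm
A = 100.531 mm^2
sigma = F/A = 2554 / 100.531
sigma = 25.41 MPa


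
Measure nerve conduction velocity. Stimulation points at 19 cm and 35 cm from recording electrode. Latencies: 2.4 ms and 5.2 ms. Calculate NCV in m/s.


Distance = (35 - 19) / 100 = 0.16 m
dt = (5.2 - 2.4) / 1000 = 0.0028 s
NCV = dist / dt = 57.14 m/s


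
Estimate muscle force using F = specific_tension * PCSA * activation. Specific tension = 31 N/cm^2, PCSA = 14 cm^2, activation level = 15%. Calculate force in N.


F = sigma * PCSA * activation
F = 31 * 14 * 0.15
F = 65.1 N


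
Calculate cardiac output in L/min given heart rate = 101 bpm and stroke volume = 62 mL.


CO = HR * SV
CO = 101 * 62 / 1000
CO = 6.262 L/min


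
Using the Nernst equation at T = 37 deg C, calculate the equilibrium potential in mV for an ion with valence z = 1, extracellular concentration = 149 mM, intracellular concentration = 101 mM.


E = (RT/(zF)) * ln(C_out/C_in)
T = 37 + 273.15 = 310.15 K
E = (8.314 * 310.15 / (1 * 96485)) * ln(149/101)
E = 10.39 mV


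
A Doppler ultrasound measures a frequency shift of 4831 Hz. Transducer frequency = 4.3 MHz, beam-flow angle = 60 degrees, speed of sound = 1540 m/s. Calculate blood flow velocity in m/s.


v = fd * c / (2 * f0 * cos(theta))
v = 4831 * 1540 / (2 * 4.3000e+06 * cos(60))
v = 1.73 m/s


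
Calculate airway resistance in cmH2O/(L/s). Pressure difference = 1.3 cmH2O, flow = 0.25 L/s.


R = dP / flow
R = 1.3 / 0.25
R = 5.2 cmH2O/(L/s)


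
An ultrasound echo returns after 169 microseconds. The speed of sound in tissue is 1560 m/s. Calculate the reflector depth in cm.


depth = c * t / 2
t = 169 us = 1.6900e-04 s
depth = 1560 * 1.6900e-04 / 2
depth = 0.13182 m = 13.182 cm


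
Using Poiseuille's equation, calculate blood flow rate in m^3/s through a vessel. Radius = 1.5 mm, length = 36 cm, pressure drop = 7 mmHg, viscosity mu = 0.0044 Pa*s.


Q = pi*r^4*dP / (8*mu*L)
r = 0.0015 m, L = 0.36 m
dP = 7 mmHg = 933.254 Pa
Q = 1.1713e-06 m^3/s


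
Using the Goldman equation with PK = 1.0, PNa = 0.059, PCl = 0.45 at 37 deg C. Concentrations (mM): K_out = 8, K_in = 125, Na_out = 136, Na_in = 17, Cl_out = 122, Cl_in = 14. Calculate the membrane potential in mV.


Vm = (RT/F)*ln((PK*Ko + PNa*Nao + PCl*Cli)/(PK*Ki + PNa*Nai + PCl*Clo))
Numer = 22.324, Denom = 180.903
Vm = -55.92 mV


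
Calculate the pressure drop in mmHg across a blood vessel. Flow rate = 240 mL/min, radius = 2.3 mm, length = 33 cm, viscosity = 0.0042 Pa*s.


dP = 8*mu*L*Q / (pi*r^4)
Q = 240 mL/min = 4e-06 m^3/s
dP = 504.489 Pa = 504.489 / 133.322 mmHg = 3.784 mmHg


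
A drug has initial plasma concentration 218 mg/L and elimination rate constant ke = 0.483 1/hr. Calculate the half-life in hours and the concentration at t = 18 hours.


t_half = ln(2) / ke = 0.693147 / 0.483 = 1.435 hr
C(t) = C0 * exp(-ke*t) = 218 * exp(-0.483*18)
C(18) = 0.03653 mg/L


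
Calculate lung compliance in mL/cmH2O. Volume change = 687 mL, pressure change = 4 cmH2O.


C = dV / dP
C = 687 / 4
C = 171.8 mL/cmH2O


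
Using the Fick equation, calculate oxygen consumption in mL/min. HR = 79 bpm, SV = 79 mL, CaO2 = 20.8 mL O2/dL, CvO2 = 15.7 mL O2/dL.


CO = HR*SV = 79*79/1000 = 6.241 L/min
a-v O2 diff = 20.8 - 15.7 = 5.1 mL/dL
VO2 = CO * (CaO2-CvO2) * 10 dL/L
VO2 = 6.241 * 5.1 * 10
VO2 = 318.3 mL/min


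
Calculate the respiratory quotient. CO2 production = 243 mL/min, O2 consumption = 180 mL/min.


RQ = VCO2 / VO2
RQ = 243 / 180
RQ = 1.35


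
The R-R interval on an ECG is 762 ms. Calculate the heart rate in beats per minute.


HR = 60 / RR_interval(s)
RR = 762 ms = 0.762 s
HR = 60 / 0.762 = 78.74 bpm


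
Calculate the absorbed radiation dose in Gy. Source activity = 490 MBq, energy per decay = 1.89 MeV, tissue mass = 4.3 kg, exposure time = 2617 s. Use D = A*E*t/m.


A = 490 MBq = 4.9000e+08 Bq
E = 1.89 MeV = 3.02778e-13 J
D = A*E*t/m = 4.9000e+08*3.02778e-13*2617/4.3
D = 0.09029 Gy


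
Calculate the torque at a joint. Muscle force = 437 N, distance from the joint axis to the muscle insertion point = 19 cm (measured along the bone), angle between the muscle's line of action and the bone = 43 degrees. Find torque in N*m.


Torque = F * d * sin(theta)   (moment arm = d*sin(theta))
d = 19 cm = 0.19 m
Torque = 437 * 0.19 * sin(43)
Torque = 56.63 N*m


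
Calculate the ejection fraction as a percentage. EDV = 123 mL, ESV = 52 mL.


SV = EDV - ESV = 123 - 52 = 71 mL
EF = SV/EDV * 100 = 71/123 * 100
EF = 57.72%


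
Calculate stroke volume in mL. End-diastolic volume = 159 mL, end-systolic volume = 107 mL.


SV = EDV - ESV
SV = 159 - 107
SV = 52 mL


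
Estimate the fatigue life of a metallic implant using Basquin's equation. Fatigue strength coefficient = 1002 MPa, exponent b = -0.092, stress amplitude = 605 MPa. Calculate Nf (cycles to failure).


sigma_a = sigma_f' * (2Nf)^b
2Nf = (sigma_a/sigma_f')^(1/b)
2Nf = (605/1002)^(1/-0.092)
2Nf = 240.7997
Nf = 120.4


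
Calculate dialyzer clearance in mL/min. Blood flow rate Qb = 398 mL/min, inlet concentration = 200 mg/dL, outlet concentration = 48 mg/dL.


K = Qb * (Cb_in - Cb_out) / Cb_in
K = 398 * (200 - 48) / 200
K = 302.5 mL/min


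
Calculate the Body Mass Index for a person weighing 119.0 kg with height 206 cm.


BMI = weight / height^2
height = 206 cm = 2.06 m
BMI = 119.0 / 2.06^2
BMI = 28.04 kg/m^2


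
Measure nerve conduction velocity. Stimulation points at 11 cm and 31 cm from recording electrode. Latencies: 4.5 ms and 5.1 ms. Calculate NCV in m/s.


Distance = (31 - 11) / 100 = 0.2 m
dt = (5.1 - 4.5) / 1000 = 6.0000e-04 s
NCV = dist / dt = 333.3 m/s


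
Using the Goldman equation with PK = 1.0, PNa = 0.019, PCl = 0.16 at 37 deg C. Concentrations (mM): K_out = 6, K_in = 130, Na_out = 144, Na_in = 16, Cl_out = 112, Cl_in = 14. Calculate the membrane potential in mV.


Vm = (RT/F)*ln((PK*Ko + PNa*Nao + PCl*Cli)/(PK*Ki + PNa*Nai + PCl*Clo))
Numer = 10.976, Denom = 148.224
Vm = -69.57 mV


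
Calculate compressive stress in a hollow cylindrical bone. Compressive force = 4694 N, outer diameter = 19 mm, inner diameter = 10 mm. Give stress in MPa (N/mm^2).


A = pi*(r_o^2 - r_i^2)
r_o = 9.5 mm, r_i = 5 mm
A = 204.989 mm^2
sigma = F/A = 4694 / 204.989
sigma = 22.9 MPa


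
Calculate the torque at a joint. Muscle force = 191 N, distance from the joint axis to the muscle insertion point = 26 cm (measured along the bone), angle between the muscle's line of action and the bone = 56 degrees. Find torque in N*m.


Torque = F * d * sin(theta)   (moment arm = d*sin(theta))
d = 26 cm = 0.26 m
Torque = 191 * 0.26 * sin(56)
Torque = 41.17 N*m


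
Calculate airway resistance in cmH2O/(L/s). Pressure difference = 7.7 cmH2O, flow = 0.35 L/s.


R = dP / flow
R = 7.7 / 0.35
R = 22 cmH2O/(L/s)


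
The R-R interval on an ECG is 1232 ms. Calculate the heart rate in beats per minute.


HR = 60 / RR_interval(s)
RR = 1232 ms = 1.232 s
HR = 60 / 1.232 = 48.7 bpm


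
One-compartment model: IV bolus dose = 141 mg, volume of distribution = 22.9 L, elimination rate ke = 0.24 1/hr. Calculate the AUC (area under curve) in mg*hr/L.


C0 = Dose/Vd = 141/22.9 = 6.15721 mg/L
AUC = C0/ke = 6.15721/0.24
AUC = 25.66 mg*hr/L


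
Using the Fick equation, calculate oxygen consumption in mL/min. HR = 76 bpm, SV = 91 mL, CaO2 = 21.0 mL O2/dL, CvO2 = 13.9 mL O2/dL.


CO = HR*SV = 76*91/1000 = 6.916 L/min
a-v O2 diff = 21.0 - 13.9 = 7.1 mL/dL
VO2 = CO * (CaO2-CvO2) * 10 dL/L
VO2 = 6.916 * 7.1 * 10
VO2 = 491 mL/min


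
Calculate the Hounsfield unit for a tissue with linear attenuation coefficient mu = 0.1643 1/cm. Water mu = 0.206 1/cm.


HU = ((mu_tissue - mu_water) / mu_water) * 1000
HU = ((0.1643 - 0.206) / 0.206) * 1000
HU = -202.4


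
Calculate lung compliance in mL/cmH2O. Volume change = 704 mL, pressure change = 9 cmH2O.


C = dV / dP
C = 704 / 9
C = 78.22 mL/cmH2O


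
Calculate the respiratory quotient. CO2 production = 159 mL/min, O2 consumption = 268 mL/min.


RQ = VCO2 / VO2
RQ = 159 / 268
RQ = 0.5933


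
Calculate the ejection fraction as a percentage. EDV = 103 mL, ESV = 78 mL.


SV = EDV - ESV = 103 - 78 = 25 mL
EF = SV/EDV * 100 = 25/103 * 100
EF = 24.27%


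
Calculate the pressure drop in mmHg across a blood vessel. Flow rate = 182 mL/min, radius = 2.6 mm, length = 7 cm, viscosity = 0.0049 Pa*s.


dP = 8*mu*L*Q / (pi*r^4)
Q = 182 mL/min = 3.03333e-06 m^3/s
dP = 57.9776 Pa = 57.9776 / 133.322 mmHg = 0.4349 mmHg


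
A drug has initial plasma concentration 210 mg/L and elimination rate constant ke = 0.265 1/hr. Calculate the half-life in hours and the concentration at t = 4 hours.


t_half = ln(2) / ke = 0.693147 / 0.265 = 2.616 hr
C(t) = C0 * exp(-ke*t) = 210 * exp(-0.265*4)
C(4) = 72.76 mg/L


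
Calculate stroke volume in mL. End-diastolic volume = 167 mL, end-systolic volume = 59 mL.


SV = EDV - ESV
SV = 167 - 59
SV = 108 mL


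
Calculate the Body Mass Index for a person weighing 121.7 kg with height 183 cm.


BMI = weight / height^2
height = 183 cm = 1.83 m
BMI = 121.7 / 1.83^2
BMI = 36.34 kg/m^2


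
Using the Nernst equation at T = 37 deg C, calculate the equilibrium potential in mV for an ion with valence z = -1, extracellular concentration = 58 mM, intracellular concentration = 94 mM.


E = (RT/(zF)) * ln(C_out/C_in)
T = 37 + 273.15 = 310.15 K
E = (8.314 * 310.15 / (-1 * 96485)) * ln(58/94)
E = 12.9 mV


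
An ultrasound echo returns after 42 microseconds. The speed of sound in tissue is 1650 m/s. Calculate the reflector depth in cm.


depth = c * t / 2
t = 42 us = 4.2000e-05 s
depth = 1650 * 4.2000e-05 / 2
depth = 0.03465 m = 3.465 cm


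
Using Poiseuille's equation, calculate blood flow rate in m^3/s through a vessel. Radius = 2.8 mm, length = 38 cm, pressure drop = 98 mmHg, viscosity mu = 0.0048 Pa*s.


Q = pi*r^4*dP / (8*mu*L)
r = 0.0028 m, L = 0.38 m
dP = 98 mmHg = 13065.556 Pa
Q = 1.7290e-04 m^3/s


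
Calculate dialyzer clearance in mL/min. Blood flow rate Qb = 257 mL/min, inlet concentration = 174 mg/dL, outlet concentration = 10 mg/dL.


K = Qb * (Cb_in - Cb_out) / Cb_in
K = 257 * (174 - 10) / 174
K = 242.2 mL/min


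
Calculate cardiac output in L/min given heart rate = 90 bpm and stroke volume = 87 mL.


CO = HR * SV
CO = 90 * 87 / 1000
CO = 7.83 L/min


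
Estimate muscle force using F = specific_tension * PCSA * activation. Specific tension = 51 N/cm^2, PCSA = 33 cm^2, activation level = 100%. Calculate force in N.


F = sigma * PCSA * activation
F = 51 * 33 * 1
F = 1683 N


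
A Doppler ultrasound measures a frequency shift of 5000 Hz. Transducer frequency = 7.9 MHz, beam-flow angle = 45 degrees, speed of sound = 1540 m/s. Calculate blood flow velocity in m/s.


v = fd * c / (2 * f0 * cos(theta))
v = 5000 * 1540 / (2 * 7.9000e+06 * cos(45))
v = 0.6892 m/s


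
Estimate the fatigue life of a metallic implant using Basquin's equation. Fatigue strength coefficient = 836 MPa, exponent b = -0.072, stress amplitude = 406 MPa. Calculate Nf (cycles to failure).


sigma_a = sigma_f' * (2Nf)^b
2Nf = (sigma_a/sigma_f')^(1/b)
2Nf = (406/836)^(1/-0.072)
2Nf = 22733.696
Nf = 1.137e+04


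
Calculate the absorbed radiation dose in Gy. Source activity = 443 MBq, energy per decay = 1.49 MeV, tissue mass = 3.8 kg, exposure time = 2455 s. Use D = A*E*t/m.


A = 443 MBq = 4.4300e+08 Bq
E = 1.49 MeV = 2.38698e-13 J
D = A*E*t/m = 4.4300e+08*2.38698e-13*2455/3.8
D = 0.06832 Gy


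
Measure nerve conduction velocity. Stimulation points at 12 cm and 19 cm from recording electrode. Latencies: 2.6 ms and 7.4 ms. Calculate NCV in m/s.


Distance = (19 - 12) / 100 = 0.07 m
dt = (7.4 - 2.6) / 1000 = 0.0048 s
NCV = dist / dt = 14.58 m/s


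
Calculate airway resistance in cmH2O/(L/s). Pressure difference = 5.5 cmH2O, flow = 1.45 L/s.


R = dP / flow
R = 5.5 / 1.45
R = 3.793 cmH2O/(L/s)


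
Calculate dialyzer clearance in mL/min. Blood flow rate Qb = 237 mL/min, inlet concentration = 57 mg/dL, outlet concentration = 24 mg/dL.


K = Qb * (Cb_in - Cb_out) / Cb_in
K = 237 * (57 - 24) / 57
K = 137.2 mL/min


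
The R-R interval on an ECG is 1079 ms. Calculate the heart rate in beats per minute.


HR = 60 / RR_interval(s)
RR = 1079 ms = 1.079 s
HR = 60 / 1.079 = 55.61 bpm


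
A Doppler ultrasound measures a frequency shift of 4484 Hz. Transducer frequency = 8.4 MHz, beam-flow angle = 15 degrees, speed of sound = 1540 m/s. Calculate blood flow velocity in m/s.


v = fd * c / (2 * f0 * cos(theta))
v = 4484 * 1540 / (2 * 8.4000e+06 * cos(15))
v = 0.4255 m/s


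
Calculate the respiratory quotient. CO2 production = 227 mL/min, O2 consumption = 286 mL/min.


RQ = VCO2 / VO2
RQ = 227 / 286
RQ = 0.7937


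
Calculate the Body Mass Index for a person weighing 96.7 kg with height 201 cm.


BMI = weight / height^2
height = 201 cm = 2.01 m
BMI = 96.7 / 2.01^2
BMI = 23.94 kg/m^2


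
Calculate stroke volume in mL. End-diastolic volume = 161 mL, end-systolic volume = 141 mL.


SV = EDV - ESV
SV = 161 - 141
SV = 20 mL


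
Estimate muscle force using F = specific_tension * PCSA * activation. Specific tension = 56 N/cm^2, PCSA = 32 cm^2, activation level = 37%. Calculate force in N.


F = sigma * PCSA * activation
F = 56 * 32 * 0.37
F = 663 N


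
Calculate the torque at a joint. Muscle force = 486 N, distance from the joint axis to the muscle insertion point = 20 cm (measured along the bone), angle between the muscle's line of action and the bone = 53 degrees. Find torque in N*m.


Torque = F * d * sin(theta)   (moment arm = d*sin(theta))
d = 20 cm = 0.2 m
Torque = 486 * 0.2 * sin(53)
Torque = 77.63 N*m


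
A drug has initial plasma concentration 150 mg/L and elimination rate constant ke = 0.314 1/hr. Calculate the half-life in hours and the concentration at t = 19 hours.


t_half = ln(2) / ke = 0.693147 / 0.314 = 2.207 hr
C(t) = C0 * exp(-ke*t) = 150 * exp(-0.314*19)
C(19) = 0.3847 mg/L


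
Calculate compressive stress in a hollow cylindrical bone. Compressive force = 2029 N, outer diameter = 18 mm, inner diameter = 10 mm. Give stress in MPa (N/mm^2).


A = pi*(r_o^2 - r_i^2)
r_o = 9 mm, r_i = 5 mm
A = 175.929 mm^2
sigma = F/A = 2029 / 175.929
sigma = 11.53 MPa


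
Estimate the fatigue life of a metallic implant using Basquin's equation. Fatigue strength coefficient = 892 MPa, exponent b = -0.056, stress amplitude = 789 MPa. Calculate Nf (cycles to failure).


sigma_a = sigma_f' * (2Nf)^b
2Nf = (sigma_a/sigma_f')^(1/b)
2Nf = (789/892)^(1/-0.056)
2Nf = 8.9447616
Nf = 4.472


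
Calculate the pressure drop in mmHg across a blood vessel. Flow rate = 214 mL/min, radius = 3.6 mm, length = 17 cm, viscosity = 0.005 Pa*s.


dP = 8*mu*L*Q / (pi*r^4)
Q = 214 mL/min = 3.56667e-06 m^3/s
dP = 45.9634 Pa = 45.9634 / 133.322 mmHg = 0.3448 mmHg


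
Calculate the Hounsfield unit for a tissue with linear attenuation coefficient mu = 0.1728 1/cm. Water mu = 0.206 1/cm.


HU = ((mu_tissue - mu_water) / mu_water) * 1000
HU = ((0.1728 - 0.206) / 0.206) * 1000
HU = -161.2


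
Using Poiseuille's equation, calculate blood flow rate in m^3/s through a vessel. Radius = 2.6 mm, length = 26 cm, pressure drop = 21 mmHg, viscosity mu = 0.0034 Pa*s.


Q = pi*r^4*dP / (8*mu*L)
r = 0.0026 m, L = 0.26 m
dP = 21 mmHg = 2799.762 Pa
Q = 5.6836e-05 m^3/s


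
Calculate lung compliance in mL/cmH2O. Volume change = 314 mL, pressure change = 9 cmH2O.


C = dV / dP
C = 314 / 9
C = 34.89 mL/cmH2O


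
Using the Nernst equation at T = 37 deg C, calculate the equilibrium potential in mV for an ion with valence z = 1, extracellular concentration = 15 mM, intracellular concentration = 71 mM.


E = (RT/(zF)) * ln(C_out/C_in)
T = 37 + 273.15 = 310.15 K
E = (8.314 * 310.15 / (1 * 96485)) * ln(15/71)
E = -41.55 mV


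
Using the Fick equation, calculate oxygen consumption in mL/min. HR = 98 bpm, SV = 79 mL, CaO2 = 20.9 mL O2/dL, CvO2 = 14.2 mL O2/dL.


CO = HR*SV = 98*79/1000 = 7.742 L/min
a-v O2 diff = 20.9 - 14.2 = 6.7 mL/dL
VO2 = CO * (CaO2-CvO2) * 10 dL/L
VO2 = 7.742 * 6.7 * 10
VO2 = 518.7 mL/min


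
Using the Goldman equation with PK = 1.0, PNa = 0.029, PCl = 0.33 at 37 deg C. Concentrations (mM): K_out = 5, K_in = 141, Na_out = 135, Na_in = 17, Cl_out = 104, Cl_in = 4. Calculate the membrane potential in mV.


Vm = (RT/F)*ln((PK*Ko + PNa*Nao + PCl*Cli)/(PK*Ki + PNa*Nai + PCl*Clo))
Numer = 10.235, Denom = 175.813
Vm = -76 mV


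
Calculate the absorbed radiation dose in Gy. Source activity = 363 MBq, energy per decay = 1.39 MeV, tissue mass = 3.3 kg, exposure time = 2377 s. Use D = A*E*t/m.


A = 363 MBq = 3.6300e+08 Bq
E = 1.39 MeV = 2.22678e-13 J
D = A*E*t/m = 3.6300e+08*2.22678e-13*2377/3.3
D = 0.05822 Gy


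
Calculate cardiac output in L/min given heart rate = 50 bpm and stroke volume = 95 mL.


CO = HR * SV
CO = 50 * 95 / 1000
CO = 4.75 L/min


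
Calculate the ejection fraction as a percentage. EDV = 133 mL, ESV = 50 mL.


SV = EDV - ESV = 133 - 50 = 83 mL
EF = SV/EDV * 100 = 83/133 * 100
EF = 62.41%


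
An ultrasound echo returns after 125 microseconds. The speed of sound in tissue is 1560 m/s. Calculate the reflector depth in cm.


depth = c * t / 2
t = 125 us = 1.2500e-04 s
depth = 1560 * 1.2500e-04 / 2
depth = 0.0975 m = 9.75 cm


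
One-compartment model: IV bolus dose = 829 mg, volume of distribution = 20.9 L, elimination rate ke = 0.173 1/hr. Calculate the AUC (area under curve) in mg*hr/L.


C0 = Dose/Vd = 829/20.9 = 39.6651 mg/L
AUC = C0/ke = 39.6651/0.173
AUC = 229.3 mg*hr/L


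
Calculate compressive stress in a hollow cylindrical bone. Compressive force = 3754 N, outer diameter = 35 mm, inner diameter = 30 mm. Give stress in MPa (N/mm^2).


A = pi*(r_o^2 - r_i^2)
r_o = 17.5 mm, r_i = 15 mm
A = 255.254 mm^2
sigma = F/A = 3754 / 255.254
sigma = 14.71 MPa


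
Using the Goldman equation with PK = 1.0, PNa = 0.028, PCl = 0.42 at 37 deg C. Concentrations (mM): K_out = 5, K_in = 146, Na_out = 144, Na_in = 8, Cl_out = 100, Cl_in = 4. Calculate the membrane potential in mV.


Vm = (RT/F)*ln((PK*Ko + PNa*Nao + PCl*Cli)/(PK*Ki + PNa*Nai + PCl*Clo))
Numer = 10.712, Denom = 188.224
Vm = -76.6 mV
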